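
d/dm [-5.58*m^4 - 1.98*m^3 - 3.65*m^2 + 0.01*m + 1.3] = -22.32*m^3 - 5.94*m^2 - 7.3*m + 0.01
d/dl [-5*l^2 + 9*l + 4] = 9 - 10*l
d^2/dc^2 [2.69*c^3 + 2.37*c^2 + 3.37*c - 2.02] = 16.14*c + 4.74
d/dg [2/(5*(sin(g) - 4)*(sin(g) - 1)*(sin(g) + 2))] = 6*(2*sin(g) + cos(g)^2 + 1)*cos(g)/(5*(sin(g) - 4)^2*(sin(g) - 1)^2*(sin(g) + 2)^2)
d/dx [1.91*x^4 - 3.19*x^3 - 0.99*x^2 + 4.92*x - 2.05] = 7.64*x^3 - 9.57*x^2 - 1.98*x + 4.92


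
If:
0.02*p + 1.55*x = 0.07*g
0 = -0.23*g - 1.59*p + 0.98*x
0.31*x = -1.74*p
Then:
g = 0.00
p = 0.00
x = 0.00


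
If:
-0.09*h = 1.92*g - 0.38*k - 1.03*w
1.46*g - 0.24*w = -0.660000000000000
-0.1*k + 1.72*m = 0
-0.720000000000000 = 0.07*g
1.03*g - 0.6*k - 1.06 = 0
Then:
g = -10.29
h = -547.21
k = -19.42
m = -1.13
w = -59.82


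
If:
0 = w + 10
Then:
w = -10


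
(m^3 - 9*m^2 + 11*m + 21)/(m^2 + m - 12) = (m^2 - 6*m - 7)/(m + 4)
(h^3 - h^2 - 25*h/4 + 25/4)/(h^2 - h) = h - 25/(4*h)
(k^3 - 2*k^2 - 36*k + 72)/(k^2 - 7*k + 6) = (k^2 + 4*k - 12)/(k - 1)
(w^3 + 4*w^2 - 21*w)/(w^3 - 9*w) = (w + 7)/(w + 3)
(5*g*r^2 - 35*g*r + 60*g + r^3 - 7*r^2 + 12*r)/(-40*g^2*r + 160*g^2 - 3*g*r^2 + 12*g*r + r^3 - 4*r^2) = (r - 3)/(-8*g + r)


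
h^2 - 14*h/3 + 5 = (h - 3)*(h - 5/3)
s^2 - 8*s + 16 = (s - 4)^2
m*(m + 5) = m^2 + 5*m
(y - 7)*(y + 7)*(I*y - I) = I*y^3 - I*y^2 - 49*I*y + 49*I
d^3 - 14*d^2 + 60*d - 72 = (d - 6)^2*(d - 2)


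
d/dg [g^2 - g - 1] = 2*g - 1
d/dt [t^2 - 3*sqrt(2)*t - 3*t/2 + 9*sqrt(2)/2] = 2*t - 3*sqrt(2) - 3/2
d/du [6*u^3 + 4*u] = 18*u^2 + 4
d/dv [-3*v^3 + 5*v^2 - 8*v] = -9*v^2 + 10*v - 8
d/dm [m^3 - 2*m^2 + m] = 3*m^2 - 4*m + 1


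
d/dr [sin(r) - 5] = cos(r)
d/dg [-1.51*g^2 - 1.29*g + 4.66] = -3.02*g - 1.29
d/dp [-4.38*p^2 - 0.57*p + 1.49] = -8.76*p - 0.57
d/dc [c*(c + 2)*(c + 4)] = 3*c^2 + 12*c + 8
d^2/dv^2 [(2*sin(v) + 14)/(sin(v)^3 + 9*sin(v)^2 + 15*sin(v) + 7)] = 4*(3 - 2*sin(v))/(sin(v) + 1)^3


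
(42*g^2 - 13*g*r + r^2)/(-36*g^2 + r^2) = (-7*g + r)/(6*g + r)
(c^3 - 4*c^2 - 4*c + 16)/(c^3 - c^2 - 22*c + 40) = (c + 2)/(c + 5)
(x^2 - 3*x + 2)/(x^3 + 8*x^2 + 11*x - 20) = (x - 2)/(x^2 + 9*x + 20)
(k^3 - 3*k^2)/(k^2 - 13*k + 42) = k^2*(k - 3)/(k^2 - 13*k + 42)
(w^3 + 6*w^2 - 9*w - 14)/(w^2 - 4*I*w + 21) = (w^3 + 6*w^2 - 9*w - 14)/(w^2 - 4*I*w + 21)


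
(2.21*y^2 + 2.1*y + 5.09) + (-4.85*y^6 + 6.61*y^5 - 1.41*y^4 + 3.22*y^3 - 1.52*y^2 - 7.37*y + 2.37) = -4.85*y^6 + 6.61*y^5 - 1.41*y^4 + 3.22*y^3 + 0.69*y^2 - 5.27*y + 7.46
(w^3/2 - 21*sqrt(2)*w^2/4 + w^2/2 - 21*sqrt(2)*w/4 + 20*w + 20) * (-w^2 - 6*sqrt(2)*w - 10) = -w^5/2 - w^4/2 + 9*sqrt(2)*w^4/4 + 9*sqrt(2)*w^3/4 + 38*w^3 - 135*sqrt(2)*w^2/2 + 38*w^2 - 200*w - 135*sqrt(2)*w/2 - 200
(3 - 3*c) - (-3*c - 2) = 5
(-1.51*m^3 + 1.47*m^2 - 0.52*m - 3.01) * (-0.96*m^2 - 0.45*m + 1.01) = 1.4496*m^5 - 0.7317*m^4 - 1.6874*m^3 + 4.6083*m^2 + 0.8293*m - 3.0401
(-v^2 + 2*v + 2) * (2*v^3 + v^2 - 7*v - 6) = -2*v^5 + 3*v^4 + 13*v^3 - 6*v^2 - 26*v - 12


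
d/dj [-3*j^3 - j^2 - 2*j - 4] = -9*j^2 - 2*j - 2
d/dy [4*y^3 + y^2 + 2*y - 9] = 12*y^2 + 2*y + 2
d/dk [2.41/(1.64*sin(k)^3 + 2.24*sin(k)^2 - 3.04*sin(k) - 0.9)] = (-11.8572*sin(k)^2 - 10.7968*sin(k) + 7.3264)*cos(k)/(1.64*sin(k)^3 + 2.24*sin(k)^2 - 3.04*sin(k) - 0.9)^2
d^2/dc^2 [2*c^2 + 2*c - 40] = 4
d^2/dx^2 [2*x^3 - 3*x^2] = 12*x - 6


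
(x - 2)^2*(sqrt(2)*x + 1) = sqrt(2)*x^3 - 4*sqrt(2)*x^2 + x^2 - 4*x + 4*sqrt(2)*x + 4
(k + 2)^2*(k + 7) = k^3 + 11*k^2 + 32*k + 28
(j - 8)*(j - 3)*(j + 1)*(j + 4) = j^4 - 6*j^3 - 27*j^2 + 76*j + 96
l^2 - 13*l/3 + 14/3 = (l - 7/3)*(l - 2)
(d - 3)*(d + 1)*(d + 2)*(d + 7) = d^4 + 7*d^3 - 7*d^2 - 55*d - 42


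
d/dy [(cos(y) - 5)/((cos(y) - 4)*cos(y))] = (sin(y) + 20*sin(y)/cos(y)^2 - 10*tan(y))/(cos(y) - 4)^2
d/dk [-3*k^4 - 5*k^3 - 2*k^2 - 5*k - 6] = -12*k^3 - 15*k^2 - 4*k - 5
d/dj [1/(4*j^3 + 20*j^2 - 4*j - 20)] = (-3*j^2 - 10*j + 1)/(4*(j^3 + 5*j^2 - j - 5)^2)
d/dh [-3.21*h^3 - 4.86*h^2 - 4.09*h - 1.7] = -9.63*h^2 - 9.72*h - 4.09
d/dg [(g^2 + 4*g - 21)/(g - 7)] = (g^2 - 14*g - 7)/(g^2 - 14*g + 49)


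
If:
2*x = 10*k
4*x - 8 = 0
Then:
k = 2/5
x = 2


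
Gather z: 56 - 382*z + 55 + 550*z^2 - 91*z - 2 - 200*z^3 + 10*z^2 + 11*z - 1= -200*z^3 + 560*z^2 - 462*z + 108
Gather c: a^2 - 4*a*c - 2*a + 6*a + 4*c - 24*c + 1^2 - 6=a^2 + 4*a + c*(-4*a - 20) - 5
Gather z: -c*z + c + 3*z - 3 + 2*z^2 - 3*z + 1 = -c*z + c + 2*z^2 - 2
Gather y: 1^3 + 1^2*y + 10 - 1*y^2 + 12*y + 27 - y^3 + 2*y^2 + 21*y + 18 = -y^3 + y^2 + 34*y + 56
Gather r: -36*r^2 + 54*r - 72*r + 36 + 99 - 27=-36*r^2 - 18*r + 108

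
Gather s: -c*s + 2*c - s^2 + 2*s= 2*c - s^2 + s*(2 - c)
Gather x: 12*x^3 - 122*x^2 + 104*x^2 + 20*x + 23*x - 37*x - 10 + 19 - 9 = 12*x^3 - 18*x^2 + 6*x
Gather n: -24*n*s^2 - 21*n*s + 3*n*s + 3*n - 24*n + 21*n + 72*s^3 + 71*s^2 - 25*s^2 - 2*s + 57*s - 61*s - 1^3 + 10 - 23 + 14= n*(-24*s^2 - 18*s) + 72*s^3 + 46*s^2 - 6*s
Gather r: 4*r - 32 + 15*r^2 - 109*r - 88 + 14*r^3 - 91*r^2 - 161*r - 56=14*r^3 - 76*r^2 - 266*r - 176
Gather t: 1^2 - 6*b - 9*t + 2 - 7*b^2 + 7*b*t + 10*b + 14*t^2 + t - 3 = -7*b^2 + 4*b + 14*t^2 + t*(7*b - 8)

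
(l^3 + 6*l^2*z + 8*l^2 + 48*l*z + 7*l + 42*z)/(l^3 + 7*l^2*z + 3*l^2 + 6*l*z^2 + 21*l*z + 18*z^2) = (l^2 + 8*l + 7)/(l^2 + l*z + 3*l + 3*z)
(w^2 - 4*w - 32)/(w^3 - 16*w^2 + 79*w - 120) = (w + 4)/(w^2 - 8*w + 15)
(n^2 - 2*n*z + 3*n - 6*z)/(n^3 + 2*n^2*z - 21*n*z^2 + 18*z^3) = (n^2 - 2*n*z + 3*n - 6*z)/(n^3 + 2*n^2*z - 21*n*z^2 + 18*z^3)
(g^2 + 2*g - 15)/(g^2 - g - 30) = (g - 3)/(g - 6)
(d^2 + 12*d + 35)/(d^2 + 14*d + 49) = (d + 5)/(d + 7)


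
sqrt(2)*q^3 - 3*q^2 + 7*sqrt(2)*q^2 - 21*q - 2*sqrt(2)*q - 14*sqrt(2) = (q + 7)*(q - 2*sqrt(2))*(sqrt(2)*q + 1)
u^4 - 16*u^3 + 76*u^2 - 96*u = u*(u - 8)*(u - 6)*(u - 2)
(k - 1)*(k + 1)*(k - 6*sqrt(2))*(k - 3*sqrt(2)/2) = k^4 - 15*sqrt(2)*k^3/2 + 17*k^2 + 15*sqrt(2)*k/2 - 18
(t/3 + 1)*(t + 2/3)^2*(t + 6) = t^4/3 + 31*t^3/9 + 274*t^2/27 + 28*t/3 + 8/3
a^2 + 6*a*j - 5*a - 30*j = (a - 5)*(a + 6*j)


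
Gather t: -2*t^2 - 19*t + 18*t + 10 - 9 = -2*t^2 - t + 1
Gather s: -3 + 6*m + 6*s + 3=6*m + 6*s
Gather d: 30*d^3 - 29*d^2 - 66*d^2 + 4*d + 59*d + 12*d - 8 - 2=30*d^3 - 95*d^2 + 75*d - 10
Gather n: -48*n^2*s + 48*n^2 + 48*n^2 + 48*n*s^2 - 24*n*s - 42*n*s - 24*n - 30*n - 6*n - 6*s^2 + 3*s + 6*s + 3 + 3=n^2*(96 - 48*s) + n*(48*s^2 - 66*s - 60) - 6*s^2 + 9*s + 6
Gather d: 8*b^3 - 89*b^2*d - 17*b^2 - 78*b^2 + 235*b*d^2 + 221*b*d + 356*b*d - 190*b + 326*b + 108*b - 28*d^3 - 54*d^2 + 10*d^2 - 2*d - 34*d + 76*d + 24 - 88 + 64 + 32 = 8*b^3 - 95*b^2 + 244*b - 28*d^3 + d^2*(235*b - 44) + d*(-89*b^2 + 577*b + 40) + 32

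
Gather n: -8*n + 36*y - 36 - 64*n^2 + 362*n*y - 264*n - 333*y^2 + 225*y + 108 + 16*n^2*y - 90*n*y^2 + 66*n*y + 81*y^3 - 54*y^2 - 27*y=n^2*(16*y - 64) + n*(-90*y^2 + 428*y - 272) + 81*y^3 - 387*y^2 + 234*y + 72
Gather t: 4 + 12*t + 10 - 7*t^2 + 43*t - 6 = -7*t^2 + 55*t + 8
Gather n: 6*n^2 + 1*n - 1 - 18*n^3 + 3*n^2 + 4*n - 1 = -18*n^3 + 9*n^2 + 5*n - 2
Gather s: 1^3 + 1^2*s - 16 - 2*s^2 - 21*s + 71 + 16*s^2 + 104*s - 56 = 14*s^2 + 84*s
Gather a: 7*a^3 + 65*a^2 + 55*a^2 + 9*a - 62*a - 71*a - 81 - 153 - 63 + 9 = 7*a^3 + 120*a^2 - 124*a - 288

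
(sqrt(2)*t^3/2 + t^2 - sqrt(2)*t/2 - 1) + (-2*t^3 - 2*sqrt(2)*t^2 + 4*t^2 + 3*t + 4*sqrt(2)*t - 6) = -2*t^3 + sqrt(2)*t^3/2 - 2*sqrt(2)*t^2 + 5*t^2 + 3*t + 7*sqrt(2)*t/2 - 7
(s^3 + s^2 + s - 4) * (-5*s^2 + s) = -5*s^5 - 4*s^4 - 4*s^3 + 21*s^2 - 4*s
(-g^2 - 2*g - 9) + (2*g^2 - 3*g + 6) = g^2 - 5*g - 3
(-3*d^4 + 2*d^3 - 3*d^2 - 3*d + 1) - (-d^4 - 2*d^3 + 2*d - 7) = -2*d^4 + 4*d^3 - 3*d^2 - 5*d + 8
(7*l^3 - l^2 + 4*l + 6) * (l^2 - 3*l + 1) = 7*l^5 - 22*l^4 + 14*l^3 - 7*l^2 - 14*l + 6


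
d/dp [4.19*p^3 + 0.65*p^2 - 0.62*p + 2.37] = 12.57*p^2 + 1.3*p - 0.62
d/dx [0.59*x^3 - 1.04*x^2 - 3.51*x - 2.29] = 1.77*x^2 - 2.08*x - 3.51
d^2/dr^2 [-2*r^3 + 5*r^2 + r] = 10 - 12*r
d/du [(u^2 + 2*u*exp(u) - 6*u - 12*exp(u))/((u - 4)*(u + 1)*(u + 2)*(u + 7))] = 2*(u^5*exp(u) - u^5 - 3*u^4*exp(u) + 6*u^4 - 41*u^3*exp(u) + 36*u^3 + 149*u^2*exp(u) - 90*u^2 + 208*u*exp(u) - 56*u - 188*exp(u) + 168)/(u^8 + 12*u^7 + 2*u^6 - 360*u^5 - 759*u^4 + 1980*u^3 + 7988*u^2 + 8736*u + 3136)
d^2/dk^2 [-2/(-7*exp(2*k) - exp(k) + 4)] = 2*(2*(14*exp(k) + 1)^2*exp(k) - (28*exp(k) + 1)*(7*exp(2*k) + exp(k) - 4))*exp(k)/(7*exp(2*k) + exp(k) - 4)^3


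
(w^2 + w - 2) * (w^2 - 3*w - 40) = w^4 - 2*w^3 - 45*w^2 - 34*w + 80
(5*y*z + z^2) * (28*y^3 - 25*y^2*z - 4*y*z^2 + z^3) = 140*y^4*z - 97*y^3*z^2 - 45*y^2*z^3 + y*z^4 + z^5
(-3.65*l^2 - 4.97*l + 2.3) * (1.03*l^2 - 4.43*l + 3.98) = -3.7595*l^4 + 11.0504*l^3 + 9.8591*l^2 - 29.9696*l + 9.154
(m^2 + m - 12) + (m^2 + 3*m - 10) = 2*m^2 + 4*m - 22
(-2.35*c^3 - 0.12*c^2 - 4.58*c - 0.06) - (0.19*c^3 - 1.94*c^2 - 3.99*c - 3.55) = -2.54*c^3 + 1.82*c^2 - 0.59*c + 3.49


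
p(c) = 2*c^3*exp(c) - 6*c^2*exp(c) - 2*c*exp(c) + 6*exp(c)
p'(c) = 2*c^3*exp(c) - 14*c*exp(c) + 4*exp(c)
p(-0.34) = 4.20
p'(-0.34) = 6.18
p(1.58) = -20.63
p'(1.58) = -49.67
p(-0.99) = 0.06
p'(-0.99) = 5.92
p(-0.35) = 4.14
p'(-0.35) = 6.21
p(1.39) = -12.05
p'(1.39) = -40.50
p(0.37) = 6.57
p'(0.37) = -1.56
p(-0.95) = 0.30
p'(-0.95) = 6.03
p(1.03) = -0.67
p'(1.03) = -23.07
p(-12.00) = -0.03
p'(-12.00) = -0.02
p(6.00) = 84720.05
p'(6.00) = 142006.94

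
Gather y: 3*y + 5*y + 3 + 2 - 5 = 8*y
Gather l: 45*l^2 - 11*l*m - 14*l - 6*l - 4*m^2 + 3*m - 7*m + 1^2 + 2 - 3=45*l^2 + l*(-11*m - 20) - 4*m^2 - 4*m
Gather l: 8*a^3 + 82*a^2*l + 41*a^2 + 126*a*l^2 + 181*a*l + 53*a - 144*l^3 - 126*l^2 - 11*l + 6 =8*a^3 + 41*a^2 + 53*a - 144*l^3 + l^2*(126*a - 126) + l*(82*a^2 + 181*a - 11) + 6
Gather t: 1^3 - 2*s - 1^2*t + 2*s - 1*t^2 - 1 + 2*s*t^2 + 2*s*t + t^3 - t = t^3 + t^2*(2*s - 1) + t*(2*s - 2)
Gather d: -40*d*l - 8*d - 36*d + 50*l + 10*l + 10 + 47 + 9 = d*(-40*l - 44) + 60*l + 66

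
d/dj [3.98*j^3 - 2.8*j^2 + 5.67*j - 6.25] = 11.94*j^2 - 5.6*j + 5.67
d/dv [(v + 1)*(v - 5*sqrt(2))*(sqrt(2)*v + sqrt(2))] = sqrt(2)*(v + 1)*(3*v - 10*sqrt(2) + 1)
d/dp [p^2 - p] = 2*p - 1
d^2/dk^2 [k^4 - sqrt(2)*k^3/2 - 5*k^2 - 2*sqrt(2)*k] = 12*k^2 - 3*sqrt(2)*k - 10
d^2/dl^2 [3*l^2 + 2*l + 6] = 6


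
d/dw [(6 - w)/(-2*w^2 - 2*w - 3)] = (-2*w^2 + 24*w + 15)/(4*w^4 + 8*w^3 + 16*w^2 + 12*w + 9)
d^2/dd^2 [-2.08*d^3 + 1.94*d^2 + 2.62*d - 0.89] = 3.88 - 12.48*d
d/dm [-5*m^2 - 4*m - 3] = -10*m - 4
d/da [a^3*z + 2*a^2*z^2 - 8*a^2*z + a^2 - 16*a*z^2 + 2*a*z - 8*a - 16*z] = 3*a^2*z + 4*a*z^2 - 16*a*z + 2*a - 16*z^2 + 2*z - 8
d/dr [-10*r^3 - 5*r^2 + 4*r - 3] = -30*r^2 - 10*r + 4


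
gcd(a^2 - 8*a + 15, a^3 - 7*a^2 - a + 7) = 1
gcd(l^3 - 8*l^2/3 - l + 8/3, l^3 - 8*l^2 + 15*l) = 1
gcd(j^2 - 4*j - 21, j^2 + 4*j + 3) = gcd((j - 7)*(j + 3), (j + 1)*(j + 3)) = j + 3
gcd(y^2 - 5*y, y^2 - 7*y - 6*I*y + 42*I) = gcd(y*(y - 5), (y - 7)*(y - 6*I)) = 1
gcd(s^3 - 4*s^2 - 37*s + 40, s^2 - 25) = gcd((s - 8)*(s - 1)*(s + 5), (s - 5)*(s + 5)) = s + 5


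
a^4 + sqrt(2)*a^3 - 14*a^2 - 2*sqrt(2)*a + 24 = (a - 2*sqrt(2))*(a - sqrt(2))*(a + sqrt(2))*(a + 3*sqrt(2))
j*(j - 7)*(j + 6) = j^3 - j^2 - 42*j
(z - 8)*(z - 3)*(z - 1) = z^3 - 12*z^2 + 35*z - 24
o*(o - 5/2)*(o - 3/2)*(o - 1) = o^4 - 5*o^3 + 31*o^2/4 - 15*o/4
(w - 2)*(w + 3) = w^2 + w - 6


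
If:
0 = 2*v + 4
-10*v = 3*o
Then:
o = 20/3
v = -2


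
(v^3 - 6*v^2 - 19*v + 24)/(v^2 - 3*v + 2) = (v^2 - 5*v - 24)/(v - 2)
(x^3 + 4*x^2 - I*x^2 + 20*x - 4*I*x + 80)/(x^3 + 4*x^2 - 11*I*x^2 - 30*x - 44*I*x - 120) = (x + 4*I)/(x - 6*I)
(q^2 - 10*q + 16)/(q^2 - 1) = (q^2 - 10*q + 16)/(q^2 - 1)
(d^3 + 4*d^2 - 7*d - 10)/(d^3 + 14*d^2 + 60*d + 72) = (d^3 + 4*d^2 - 7*d - 10)/(d^3 + 14*d^2 + 60*d + 72)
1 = 1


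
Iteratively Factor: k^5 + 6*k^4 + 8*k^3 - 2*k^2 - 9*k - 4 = (k + 1)*(k^4 + 5*k^3 + 3*k^2 - 5*k - 4) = (k + 1)*(k + 4)*(k^3 + k^2 - k - 1) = (k - 1)*(k + 1)*(k + 4)*(k^2 + 2*k + 1) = (k - 1)*(k + 1)^2*(k + 4)*(k + 1)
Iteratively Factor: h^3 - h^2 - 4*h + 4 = (h - 2)*(h^2 + h - 2) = (h - 2)*(h - 1)*(h + 2)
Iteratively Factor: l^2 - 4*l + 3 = (l - 1)*(l - 3)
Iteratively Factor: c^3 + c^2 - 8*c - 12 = (c + 2)*(c^2 - c - 6) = (c + 2)^2*(c - 3)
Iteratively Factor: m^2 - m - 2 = (m - 2)*(m + 1)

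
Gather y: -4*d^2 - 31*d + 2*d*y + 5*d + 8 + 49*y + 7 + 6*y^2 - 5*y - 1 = -4*d^2 - 26*d + 6*y^2 + y*(2*d + 44) + 14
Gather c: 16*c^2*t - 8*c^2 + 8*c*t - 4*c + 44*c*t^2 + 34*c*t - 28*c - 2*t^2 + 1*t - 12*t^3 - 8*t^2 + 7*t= c^2*(16*t - 8) + c*(44*t^2 + 42*t - 32) - 12*t^3 - 10*t^2 + 8*t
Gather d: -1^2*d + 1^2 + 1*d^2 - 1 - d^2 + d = 0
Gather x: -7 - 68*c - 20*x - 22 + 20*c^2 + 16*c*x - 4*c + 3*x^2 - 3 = 20*c^2 - 72*c + 3*x^2 + x*(16*c - 20) - 32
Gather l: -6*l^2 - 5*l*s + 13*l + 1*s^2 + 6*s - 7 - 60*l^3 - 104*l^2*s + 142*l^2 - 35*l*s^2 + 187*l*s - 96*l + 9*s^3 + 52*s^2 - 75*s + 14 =-60*l^3 + l^2*(136 - 104*s) + l*(-35*s^2 + 182*s - 83) + 9*s^3 + 53*s^2 - 69*s + 7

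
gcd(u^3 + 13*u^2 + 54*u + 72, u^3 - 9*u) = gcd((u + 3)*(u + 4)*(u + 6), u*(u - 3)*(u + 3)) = u + 3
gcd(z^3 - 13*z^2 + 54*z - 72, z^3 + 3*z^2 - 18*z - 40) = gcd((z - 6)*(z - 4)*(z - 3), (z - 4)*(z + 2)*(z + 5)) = z - 4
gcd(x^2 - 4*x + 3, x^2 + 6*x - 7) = x - 1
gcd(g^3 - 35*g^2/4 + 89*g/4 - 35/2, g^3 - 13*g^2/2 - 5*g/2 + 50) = g - 5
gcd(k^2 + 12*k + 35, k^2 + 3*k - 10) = k + 5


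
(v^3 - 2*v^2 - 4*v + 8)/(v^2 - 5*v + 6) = (v^2 - 4)/(v - 3)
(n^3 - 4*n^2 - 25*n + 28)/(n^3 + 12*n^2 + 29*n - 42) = (n^2 - 3*n - 28)/(n^2 + 13*n + 42)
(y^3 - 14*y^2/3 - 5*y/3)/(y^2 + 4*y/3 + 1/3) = y*(y - 5)/(y + 1)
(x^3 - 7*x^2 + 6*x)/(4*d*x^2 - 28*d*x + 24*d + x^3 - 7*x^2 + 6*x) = x/(4*d + x)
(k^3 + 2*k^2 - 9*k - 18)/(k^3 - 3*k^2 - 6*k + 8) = (k^2 - 9)/(k^2 - 5*k + 4)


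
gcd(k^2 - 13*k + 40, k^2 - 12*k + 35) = k - 5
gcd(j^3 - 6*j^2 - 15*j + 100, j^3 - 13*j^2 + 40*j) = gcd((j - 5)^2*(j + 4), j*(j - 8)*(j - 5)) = j - 5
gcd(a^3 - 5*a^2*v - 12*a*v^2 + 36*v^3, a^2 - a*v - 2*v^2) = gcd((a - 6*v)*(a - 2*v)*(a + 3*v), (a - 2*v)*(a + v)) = -a + 2*v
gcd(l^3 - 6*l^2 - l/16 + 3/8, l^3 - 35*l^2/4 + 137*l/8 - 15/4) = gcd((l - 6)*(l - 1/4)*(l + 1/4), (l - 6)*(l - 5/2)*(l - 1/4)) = l^2 - 25*l/4 + 3/2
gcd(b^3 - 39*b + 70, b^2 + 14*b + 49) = b + 7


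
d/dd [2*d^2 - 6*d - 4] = 4*d - 6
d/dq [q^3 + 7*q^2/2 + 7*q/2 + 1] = 3*q^2 + 7*q + 7/2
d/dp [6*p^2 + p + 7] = 12*p + 1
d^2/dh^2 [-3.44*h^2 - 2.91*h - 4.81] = -6.88000000000000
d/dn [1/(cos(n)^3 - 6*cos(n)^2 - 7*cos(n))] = (3*sin(n) - 7*sin(n)/cos(n)^2 - 12*tan(n))/(sin(n)^2 + 6*cos(n) + 6)^2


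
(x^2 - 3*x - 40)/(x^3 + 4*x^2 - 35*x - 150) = (x - 8)/(x^2 - x - 30)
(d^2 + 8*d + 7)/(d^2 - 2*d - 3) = (d + 7)/(d - 3)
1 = 1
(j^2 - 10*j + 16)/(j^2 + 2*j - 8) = (j - 8)/(j + 4)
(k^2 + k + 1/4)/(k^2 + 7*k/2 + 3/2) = (k + 1/2)/(k + 3)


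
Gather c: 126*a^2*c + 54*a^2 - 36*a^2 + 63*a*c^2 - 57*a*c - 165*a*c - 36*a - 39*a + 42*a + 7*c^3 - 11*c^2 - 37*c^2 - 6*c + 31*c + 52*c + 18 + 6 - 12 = 18*a^2 - 33*a + 7*c^3 + c^2*(63*a - 48) + c*(126*a^2 - 222*a + 77) + 12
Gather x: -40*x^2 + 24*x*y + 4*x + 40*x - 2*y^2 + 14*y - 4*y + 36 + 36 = -40*x^2 + x*(24*y + 44) - 2*y^2 + 10*y + 72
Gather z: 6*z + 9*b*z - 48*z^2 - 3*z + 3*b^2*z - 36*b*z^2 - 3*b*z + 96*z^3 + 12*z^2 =96*z^3 + z^2*(-36*b - 36) + z*(3*b^2 + 6*b + 3)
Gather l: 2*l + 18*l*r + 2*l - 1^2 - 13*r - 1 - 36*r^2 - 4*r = l*(18*r + 4) - 36*r^2 - 17*r - 2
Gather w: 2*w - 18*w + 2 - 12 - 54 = -16*w - 64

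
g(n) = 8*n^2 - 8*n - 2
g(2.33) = 22.79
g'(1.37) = 13.92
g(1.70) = 7.52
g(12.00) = 1054.00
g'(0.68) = 2.88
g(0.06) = -2.45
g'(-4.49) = -79.84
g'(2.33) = 29.28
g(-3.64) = 133.12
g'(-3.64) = -66.24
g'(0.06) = -7.04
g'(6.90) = 102.40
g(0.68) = -3.74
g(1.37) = 2.06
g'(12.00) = 184.00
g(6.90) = 323.68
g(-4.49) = 195.20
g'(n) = 16*n - 8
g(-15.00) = 1918.00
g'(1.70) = 19.20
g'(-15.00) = -248.00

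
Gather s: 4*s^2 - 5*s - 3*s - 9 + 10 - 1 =4*s^2 - 8*s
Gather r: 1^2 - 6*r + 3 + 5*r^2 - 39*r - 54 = 5*r^2 - 45*r - 50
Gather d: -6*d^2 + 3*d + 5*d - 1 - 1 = -6*d^2 + 8*d - 2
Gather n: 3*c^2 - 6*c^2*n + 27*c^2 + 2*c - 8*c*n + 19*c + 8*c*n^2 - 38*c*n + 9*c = 30*c^2 + 8*c*n^2 + 30*c + n*(-6*c^2 - 46*c)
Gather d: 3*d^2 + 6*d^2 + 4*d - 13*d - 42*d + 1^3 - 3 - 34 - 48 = 9*d^2 - 51*d - 84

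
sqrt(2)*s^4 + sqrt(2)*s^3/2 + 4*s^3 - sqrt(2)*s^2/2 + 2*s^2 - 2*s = s*(s - 1/2)*(s + 2*sqrt(2))*(sqrt(2)*s + sqrt(2))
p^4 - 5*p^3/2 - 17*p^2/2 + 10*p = p*(p - 4)*(p - 1)*(p + 5/2)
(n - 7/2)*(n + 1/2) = n^2 - 3*n - 7/4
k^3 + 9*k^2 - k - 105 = (k - 3)*(k + 5)*(k + 7)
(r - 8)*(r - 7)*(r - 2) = r^3 - 17*r^2 + 86*r - 112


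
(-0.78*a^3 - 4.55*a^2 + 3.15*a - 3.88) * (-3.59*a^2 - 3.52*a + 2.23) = 2.8002*a^5 + 19.0801*a^4 + 2.9681*a^3 - 7.3053*a^2 + 20.6821*a - 8.6524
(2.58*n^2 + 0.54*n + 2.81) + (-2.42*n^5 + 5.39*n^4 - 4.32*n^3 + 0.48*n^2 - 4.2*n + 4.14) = -2.42*n^5 + 5.39*n^4 - 4.32*n^3 + 3.06*n^2 - 3.66*n + 6.95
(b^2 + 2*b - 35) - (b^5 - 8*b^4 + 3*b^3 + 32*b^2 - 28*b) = -b^5 + 8*b^4 - 3*b^3 - 31*b^2 + 30*b - 35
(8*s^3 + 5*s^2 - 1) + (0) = 8*s^3 + 5*s^2 - 1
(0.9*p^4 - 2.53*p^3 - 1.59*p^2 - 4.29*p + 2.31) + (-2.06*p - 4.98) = 0.9*p^4 - 2.53*p^3 - 1.59*p^2 - 6.35*p - 2.67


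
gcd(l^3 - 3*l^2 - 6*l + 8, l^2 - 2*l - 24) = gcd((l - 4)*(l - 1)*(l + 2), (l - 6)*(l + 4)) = 1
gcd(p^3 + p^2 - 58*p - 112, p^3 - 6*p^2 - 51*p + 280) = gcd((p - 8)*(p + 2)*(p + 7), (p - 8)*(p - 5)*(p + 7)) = p^2 - p - 56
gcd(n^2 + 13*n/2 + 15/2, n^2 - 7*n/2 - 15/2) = n + 3/2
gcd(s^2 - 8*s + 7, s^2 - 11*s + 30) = 1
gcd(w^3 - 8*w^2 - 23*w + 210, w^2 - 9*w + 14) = w - 7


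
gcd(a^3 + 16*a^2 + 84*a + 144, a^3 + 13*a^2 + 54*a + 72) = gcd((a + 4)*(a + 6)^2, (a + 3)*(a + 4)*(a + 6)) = a^2 + 10*a + 24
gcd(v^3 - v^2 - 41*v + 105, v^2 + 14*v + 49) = v + 7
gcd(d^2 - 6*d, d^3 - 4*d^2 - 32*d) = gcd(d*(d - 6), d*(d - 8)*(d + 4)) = d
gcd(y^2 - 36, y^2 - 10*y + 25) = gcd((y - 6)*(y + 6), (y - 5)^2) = 1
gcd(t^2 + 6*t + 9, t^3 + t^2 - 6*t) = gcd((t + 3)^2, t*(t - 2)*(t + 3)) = t + 3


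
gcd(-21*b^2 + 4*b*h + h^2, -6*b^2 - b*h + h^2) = 3*b - h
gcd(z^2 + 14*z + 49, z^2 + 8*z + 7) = z + 7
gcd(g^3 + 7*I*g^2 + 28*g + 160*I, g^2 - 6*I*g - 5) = g - 5*I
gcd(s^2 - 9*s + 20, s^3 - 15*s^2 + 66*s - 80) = s - 5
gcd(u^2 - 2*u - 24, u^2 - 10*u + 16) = 1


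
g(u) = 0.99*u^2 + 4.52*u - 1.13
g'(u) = 1.98*u + 4.52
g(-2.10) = -6.26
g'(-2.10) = 0.36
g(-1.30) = -5.33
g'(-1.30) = 1.95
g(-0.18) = -1.91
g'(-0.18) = 4.16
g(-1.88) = -6.13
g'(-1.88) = 0.80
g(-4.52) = -1.33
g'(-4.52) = -4.43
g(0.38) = 0.73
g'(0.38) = 5.27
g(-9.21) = 41.22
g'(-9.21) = -13.72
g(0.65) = 2.23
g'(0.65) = 5.81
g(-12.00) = 87.19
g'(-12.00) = -19.24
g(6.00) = 61.63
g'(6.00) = 16.40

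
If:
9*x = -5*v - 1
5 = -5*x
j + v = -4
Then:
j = -28/5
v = 8/5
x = -1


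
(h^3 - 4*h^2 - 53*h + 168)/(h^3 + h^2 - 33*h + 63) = (h - 8)/(h - 3)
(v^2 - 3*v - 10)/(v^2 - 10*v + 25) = (v + 2)/(v - 5)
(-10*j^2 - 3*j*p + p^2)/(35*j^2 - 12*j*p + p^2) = (2*j + p)/(-7*j + p)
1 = 1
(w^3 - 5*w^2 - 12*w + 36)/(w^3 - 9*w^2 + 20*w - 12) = (w + 3)/(w - 1)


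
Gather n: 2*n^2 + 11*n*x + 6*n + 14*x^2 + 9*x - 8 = 2*n^2 + n*(11*x + 6) + 14*x^2 + 9*x - 8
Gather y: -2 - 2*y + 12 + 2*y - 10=0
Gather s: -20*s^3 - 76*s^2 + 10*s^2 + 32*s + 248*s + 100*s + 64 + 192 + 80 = -20*s^3 - 66*s^2 + 380*s + 336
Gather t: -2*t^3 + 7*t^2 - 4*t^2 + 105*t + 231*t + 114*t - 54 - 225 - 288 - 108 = -2*t^3 + 3*t^2 + 450*t - 675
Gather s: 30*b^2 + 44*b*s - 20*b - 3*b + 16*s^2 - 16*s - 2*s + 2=30*b^2 - 23*b + 16*s^2 + s*(44*b - 18) + 2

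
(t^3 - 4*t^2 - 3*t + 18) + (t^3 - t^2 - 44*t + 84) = 2*t^3 - 5*t^2 - 47*t + 102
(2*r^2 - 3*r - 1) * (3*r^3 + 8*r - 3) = 6*r^5 - 9*r^4 + 13*r^3 - 30*r^2 + r + 3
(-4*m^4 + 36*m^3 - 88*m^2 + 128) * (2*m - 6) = -8*m^5 + 96*m^4 - 392*m^3 + 528*m^2 + 256*m - 768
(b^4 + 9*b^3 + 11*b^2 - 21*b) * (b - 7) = b^5 + 2*b^4 - 52*b^3 - 98*b^2 + 147*b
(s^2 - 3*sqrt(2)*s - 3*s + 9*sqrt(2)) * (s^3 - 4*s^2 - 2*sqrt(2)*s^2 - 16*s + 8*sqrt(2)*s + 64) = s^5 - 5*sqrt(2)*s^4 - 7*s^4 + 8*s^3 + 35*sqrt(2)*s^3 - 12*sqrt(2)*s^2 + 28*s^2 - 336*sqrt(2)*s - 48*s + 576*sqrt(2)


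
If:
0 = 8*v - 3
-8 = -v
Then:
No Solution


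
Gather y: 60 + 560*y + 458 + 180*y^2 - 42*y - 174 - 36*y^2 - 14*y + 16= 144*y^2 + 504*y + 360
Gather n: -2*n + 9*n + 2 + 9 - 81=7*n - 70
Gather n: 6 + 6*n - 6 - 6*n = 0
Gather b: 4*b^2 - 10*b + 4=4*b^2 - 10*b + 4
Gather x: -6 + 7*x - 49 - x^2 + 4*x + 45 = -x^2 + 11*x - 10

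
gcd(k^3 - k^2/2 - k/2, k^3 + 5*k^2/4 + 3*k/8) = k^2 + k/2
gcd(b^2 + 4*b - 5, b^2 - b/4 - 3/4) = b - 1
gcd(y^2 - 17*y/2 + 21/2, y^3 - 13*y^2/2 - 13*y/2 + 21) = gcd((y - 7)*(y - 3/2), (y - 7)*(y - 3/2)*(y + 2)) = y^2 - 17*y/2 + 21/2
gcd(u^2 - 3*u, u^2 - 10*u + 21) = u - 3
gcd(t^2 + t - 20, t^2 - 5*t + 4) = t - 4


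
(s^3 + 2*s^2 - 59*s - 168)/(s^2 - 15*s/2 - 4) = 2*(s^2 + 10*s + 21)/(2*s + 1)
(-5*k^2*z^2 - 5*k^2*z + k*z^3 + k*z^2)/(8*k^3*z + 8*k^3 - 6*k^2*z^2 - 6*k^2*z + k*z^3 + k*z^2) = z*(-5*k + z)/(8*k^2 - 6*k*z + z^2)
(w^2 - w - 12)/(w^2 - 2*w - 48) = (-w^2 + w + 12)/(-w^2 + 2*w + 48)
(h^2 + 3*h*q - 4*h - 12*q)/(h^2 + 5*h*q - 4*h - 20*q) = (h + 3*q)/(h + 5*q)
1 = 1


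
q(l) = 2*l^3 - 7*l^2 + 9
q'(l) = 6*l^2 - 14*l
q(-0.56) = 6.45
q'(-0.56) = 9.72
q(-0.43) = 7.55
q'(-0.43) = 7.13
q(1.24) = 2.05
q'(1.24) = -8.13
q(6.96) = 344.22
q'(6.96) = 193.21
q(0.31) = 8.39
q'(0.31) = -3.76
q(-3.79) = -200.43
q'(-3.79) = 139.24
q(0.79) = 5.62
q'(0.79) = -7.32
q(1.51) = -0.07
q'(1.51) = -7.46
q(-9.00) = -2016.00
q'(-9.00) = 612.00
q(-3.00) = -108.00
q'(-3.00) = 96.00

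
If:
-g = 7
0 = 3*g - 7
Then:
No Solution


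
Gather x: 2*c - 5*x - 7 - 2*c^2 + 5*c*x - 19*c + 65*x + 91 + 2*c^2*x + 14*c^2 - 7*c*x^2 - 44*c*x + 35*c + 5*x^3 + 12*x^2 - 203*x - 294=12*c^2 + 18*c + 5*x^3 + x^2*(12 - 7*c) + x*(2*c^2 - 39*c - 143) - 210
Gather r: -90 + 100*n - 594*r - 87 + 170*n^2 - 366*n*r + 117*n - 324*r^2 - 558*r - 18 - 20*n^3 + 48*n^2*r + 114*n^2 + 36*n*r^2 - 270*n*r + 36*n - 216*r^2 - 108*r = -20*n^3 + 284*n^2 + 253*n + r^2*(36*n - 540) + r*(48*n^2 - 636*n - 1260) - 195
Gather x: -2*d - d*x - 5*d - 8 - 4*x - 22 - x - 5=-7*d + x*(-d - 5) - 35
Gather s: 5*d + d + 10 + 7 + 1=6*d + 18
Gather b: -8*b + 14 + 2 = 16 - 8*b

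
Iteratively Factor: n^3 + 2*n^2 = (n)*(n^2 + 2*n) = n*(n + 2)*(n)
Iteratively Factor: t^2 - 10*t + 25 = (t - 5)*(t - 5)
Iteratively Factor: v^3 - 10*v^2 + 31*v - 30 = (v - 3)*(v^2 - 7*v + 10) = (v - 5)*(v - 3)*(v - 2)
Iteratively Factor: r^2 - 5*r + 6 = (r - 3)*(r - 2)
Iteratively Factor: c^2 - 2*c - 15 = (c - 5)*(c + 3)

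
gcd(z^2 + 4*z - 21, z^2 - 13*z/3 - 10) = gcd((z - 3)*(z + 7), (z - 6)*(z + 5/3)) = 1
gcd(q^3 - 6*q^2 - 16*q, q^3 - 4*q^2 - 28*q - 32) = q^2 - 6*q - 16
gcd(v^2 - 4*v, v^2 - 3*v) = v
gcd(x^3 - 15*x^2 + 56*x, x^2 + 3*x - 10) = 1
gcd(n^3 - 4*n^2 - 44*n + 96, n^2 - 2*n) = n - 2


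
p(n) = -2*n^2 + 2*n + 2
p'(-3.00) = 14.00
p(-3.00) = -22.00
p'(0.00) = 2.00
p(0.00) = 2.00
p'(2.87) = -9.48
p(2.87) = -8.73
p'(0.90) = -1.60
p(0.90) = 2.18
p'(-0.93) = 5.72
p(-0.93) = -1.59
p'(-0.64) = 4.56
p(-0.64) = -0.10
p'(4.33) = -15.32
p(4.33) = -26.84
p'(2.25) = -7.00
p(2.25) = -3.62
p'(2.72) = -8.88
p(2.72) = -7.36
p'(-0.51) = 4.04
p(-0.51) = 0.46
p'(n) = 2 - 4*n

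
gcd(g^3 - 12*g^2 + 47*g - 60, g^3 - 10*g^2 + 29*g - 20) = g^2 - 9*g + 20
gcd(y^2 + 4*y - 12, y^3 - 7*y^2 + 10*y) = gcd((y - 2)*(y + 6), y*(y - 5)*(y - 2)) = y - 2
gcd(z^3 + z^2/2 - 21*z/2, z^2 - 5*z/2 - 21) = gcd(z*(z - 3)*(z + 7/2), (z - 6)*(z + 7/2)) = z + 7/2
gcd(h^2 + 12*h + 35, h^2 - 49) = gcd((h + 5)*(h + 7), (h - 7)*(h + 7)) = h + 7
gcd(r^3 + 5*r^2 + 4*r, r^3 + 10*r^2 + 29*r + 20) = r^2 + 5*r + 4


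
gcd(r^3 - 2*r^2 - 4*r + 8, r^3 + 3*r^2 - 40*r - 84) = r + 2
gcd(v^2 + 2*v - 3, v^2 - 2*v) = 1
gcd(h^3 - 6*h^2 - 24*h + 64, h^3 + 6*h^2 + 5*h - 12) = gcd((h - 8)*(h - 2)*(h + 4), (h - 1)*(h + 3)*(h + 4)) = h + 4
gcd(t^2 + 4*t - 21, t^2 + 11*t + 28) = t + 7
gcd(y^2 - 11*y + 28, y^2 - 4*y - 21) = y - 7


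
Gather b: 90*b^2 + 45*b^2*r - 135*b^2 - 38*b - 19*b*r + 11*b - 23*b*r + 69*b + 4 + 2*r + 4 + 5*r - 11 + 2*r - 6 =b^2*(45*r - 45) + b*(42 - 42*r) + 9*r - 9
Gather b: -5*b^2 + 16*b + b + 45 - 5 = -5*b^2 + 17*b + 40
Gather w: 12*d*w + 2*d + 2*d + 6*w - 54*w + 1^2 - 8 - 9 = 4*d + w*(12*d - 48) - 16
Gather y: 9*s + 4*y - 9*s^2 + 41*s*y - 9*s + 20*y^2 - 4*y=-9*s^2 + 41*s*y + 20*y^2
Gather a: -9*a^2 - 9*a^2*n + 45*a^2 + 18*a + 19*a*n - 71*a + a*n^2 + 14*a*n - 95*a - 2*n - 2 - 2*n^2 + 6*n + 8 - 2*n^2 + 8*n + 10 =a^2*(36 - 9*n) + a*(n^2 + 33*n - 148) - 4*n^2 + 12*n + 16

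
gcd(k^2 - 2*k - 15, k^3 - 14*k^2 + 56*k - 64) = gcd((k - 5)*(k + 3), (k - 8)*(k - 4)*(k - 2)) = 1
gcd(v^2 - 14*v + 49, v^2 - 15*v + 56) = v - 7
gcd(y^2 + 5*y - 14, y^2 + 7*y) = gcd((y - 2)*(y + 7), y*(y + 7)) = y + 7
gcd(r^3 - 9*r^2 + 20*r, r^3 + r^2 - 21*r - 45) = r - 5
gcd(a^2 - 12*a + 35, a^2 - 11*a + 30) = a - 5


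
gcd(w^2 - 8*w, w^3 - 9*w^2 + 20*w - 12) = 1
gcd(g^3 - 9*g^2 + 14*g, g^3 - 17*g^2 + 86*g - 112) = g^2 - 9*g + 14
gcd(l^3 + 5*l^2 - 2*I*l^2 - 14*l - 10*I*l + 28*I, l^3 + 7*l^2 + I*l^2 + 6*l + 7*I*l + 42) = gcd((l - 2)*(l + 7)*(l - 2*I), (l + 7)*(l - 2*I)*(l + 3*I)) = l^2 + l*(7 - 2*I) - 14*I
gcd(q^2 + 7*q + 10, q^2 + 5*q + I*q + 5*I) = q + 5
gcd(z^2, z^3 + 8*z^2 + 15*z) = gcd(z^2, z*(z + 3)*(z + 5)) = z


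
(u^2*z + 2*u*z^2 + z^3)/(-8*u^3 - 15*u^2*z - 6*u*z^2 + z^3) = z/(-8*u + z)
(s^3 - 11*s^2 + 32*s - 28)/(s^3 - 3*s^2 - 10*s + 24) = (s^2 - 9*s + 14)/(s^2 - s - 12)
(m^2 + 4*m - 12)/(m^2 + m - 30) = (m - 2)/(m - 5)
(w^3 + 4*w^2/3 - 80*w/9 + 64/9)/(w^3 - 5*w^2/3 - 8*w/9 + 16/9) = (w + 4)/(w + 1)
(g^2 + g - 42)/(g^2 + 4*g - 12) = (g^2 + g - 42)/(g^2 + 4*g - 12)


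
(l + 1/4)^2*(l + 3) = l^3 + 7*l^2/2 + 25*l/16 + 3/16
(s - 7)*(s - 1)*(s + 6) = s^3 - 2*s^2 - 41*s + 42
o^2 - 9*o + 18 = (o - 6)*(o - 3)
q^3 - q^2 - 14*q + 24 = (q - 3)*(q - 2)*(q + 4)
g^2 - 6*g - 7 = (g - 7)*(g + 1)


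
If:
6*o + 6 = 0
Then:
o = -1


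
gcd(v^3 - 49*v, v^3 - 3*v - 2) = 1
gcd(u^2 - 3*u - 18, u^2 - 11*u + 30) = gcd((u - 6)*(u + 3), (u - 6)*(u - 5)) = u - 6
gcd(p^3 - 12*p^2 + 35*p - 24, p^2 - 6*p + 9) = p - 3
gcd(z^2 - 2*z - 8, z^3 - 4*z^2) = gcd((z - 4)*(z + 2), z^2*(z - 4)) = z - 4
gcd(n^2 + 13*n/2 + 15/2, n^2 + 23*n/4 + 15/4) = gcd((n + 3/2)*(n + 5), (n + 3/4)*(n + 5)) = n + 5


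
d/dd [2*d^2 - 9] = 4*d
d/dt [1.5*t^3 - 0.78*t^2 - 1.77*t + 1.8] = 4.5*t^2 - 1.56*t - 1.77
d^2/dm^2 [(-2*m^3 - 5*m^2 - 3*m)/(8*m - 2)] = (-32*m^3 + 24*m^2 - 6*m - 17)/(64*m^3 - 48*m^2 + 12*m - 1)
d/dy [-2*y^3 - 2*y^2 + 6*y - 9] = -6*y^2 - 4*y + 6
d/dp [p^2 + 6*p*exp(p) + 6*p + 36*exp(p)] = 6*p*exp(p) + 2*p + 42*exp(p) + 6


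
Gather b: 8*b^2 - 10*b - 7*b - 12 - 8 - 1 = 8*b^2 - 17*b - 21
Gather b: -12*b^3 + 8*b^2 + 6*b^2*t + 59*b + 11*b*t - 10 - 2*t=-12*b^3 + b^2*(6*t + 8) + b*(11*t + 59) - 2*t - 10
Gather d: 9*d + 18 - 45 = 9*d - 27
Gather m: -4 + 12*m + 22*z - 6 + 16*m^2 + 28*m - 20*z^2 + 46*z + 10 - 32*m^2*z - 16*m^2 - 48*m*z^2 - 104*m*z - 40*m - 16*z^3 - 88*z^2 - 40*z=-32*m^2*z + m*(-48*z^2 - 104*z) - 16*z^3 - 108*z^2 + 28*z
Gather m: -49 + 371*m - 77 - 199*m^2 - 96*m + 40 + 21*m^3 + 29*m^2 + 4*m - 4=21*m^3 - 170*m^2 + 279*m - 90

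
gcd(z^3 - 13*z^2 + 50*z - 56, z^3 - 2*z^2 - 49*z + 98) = z^2 - 9*z + 14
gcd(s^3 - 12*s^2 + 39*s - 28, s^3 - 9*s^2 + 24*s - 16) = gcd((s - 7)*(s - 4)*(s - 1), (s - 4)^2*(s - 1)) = s^2 - 5*s + 4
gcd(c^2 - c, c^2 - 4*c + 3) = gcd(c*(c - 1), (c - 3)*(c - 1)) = c - 1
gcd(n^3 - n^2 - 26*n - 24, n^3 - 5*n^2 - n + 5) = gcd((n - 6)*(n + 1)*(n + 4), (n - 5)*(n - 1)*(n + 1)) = n + 1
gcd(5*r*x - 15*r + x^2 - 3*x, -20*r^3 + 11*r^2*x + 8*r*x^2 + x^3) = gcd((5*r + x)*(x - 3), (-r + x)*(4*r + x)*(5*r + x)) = 5*r + x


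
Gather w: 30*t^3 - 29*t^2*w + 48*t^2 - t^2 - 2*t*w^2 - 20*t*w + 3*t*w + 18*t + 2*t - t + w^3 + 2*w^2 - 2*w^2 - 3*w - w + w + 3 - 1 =30*t^3 + 47*t^2 - 2*t*w^2 + 19*t + w^3 + w*(-29*t^2 - 17*t - 3) + 2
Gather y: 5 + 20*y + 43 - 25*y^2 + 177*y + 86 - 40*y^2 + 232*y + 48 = -65*y^2 + 429*y + 182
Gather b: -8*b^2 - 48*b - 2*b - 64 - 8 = -8*b^2 - 50*b - 72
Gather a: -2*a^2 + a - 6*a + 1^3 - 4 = -2*a^2 - 5*a - 3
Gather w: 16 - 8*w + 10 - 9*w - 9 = 17 - 17*w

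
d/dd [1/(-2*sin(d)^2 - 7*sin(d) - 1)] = (4*sin(d) + 7)*cos(d)/(7*sin(d) - cos(2*d) + 2)^2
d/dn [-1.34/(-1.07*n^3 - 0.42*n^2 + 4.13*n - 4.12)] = (-4.3014*n^2 - 1.1256*n + 5.5342)/(1.07*n^3 + 0.42*n^2 - 4.13*n + 4.12)^2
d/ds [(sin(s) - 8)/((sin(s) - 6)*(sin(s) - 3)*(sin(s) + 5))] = 2*(-sin(s)^3 + 14*sin(s)^2 - 32*sin(s) - 63)*cos(s)/((sin(s) - 6)^2*(sin(s) - 3)^2*(sin(s) + 5)^2)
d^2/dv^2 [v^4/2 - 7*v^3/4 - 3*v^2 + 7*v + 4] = 6*v^2 - 21*v/2 - 6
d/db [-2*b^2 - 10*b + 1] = -4*b - 10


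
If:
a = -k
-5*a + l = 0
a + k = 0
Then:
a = l/5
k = -l/5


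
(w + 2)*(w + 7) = w^2 + 9*w + 14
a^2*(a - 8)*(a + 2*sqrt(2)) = a^4 - 8*a^3 + 2*sqrt(2)*a^3 - 16*sqrt(2)*a^2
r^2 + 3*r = r*(r + 3)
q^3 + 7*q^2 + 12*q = q*(q + 3)*(q + 4)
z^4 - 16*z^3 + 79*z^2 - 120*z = z*(z - 8)*(z - 5)*(z - 3)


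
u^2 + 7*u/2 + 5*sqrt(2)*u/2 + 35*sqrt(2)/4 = (u + 7/2)*(u + 5*sqrt(2)/2)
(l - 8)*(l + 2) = l^2 - 6*l - 16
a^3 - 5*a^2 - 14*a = a*(a - 7)*(a + 2)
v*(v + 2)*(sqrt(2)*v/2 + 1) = sqrt(2)*v^3/2 + v^2 + sqrt(2)*v^2 + 2*v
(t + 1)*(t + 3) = t^2 + 4*t + 3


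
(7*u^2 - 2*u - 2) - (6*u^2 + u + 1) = u^2 - 3*u - 3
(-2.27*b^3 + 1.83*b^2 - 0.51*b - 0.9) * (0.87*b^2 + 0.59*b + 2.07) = -1.9749*b^5 + 0.2528*b^4 - 4.0629*b^3 + 2.7042*b^2 - 1.5867*b - 1.863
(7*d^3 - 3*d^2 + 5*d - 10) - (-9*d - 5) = 7*d^3 - 3*d^2 + 14*d - 5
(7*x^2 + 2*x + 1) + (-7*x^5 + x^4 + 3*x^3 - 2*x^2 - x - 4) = -7*x^5 + x^4 + 3*x^3 + 5*x^2 + x - 3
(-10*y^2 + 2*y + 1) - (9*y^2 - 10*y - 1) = -19*y^2 + 12*y + 2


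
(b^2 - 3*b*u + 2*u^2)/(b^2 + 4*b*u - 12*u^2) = (b - u)/(b + 6*u)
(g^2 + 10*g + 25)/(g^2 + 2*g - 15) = (g + 5)/(g - 3)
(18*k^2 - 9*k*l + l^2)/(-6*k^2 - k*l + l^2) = (-6*k + l)/(2*k + l)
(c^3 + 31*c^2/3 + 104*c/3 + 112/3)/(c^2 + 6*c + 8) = (3*c^2 + 19*c + 28)/(3*(c + 2))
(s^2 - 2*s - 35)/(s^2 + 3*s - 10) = (s - 7)/(s - 2)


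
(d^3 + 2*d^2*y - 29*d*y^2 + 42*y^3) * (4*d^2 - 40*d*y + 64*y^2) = 4*d^5 - 32*d^4*y - 132*d^3*y^2 + 1456*d^2*y^3 - 3536*d*y^4 + 2688*y^5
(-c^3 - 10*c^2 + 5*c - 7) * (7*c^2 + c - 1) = -7*c^5 - 71*c^4 + 26*c^3 - 34*c^2 - 12*c + 7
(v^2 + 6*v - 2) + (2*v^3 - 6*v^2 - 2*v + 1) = 2*v^3 - 5*v^2 + 4*v - 1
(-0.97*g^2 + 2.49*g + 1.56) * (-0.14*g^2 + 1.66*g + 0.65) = 0.1358*g^4 - 1.9588*g^3 + 3.2845*g^2 + 4.2081*g + 1.014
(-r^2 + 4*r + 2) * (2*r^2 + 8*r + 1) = -2*r^4 + 35*r^2 + 20*r + 2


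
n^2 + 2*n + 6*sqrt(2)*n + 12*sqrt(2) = (n + 2)*(n + 6*sqrt(2))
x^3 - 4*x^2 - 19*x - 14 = (x - 7)*(x + 1)*(x + 2)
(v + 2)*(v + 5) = v^2 + 7*v + 10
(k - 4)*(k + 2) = k^2 - 2*k - 8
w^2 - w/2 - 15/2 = (w - 3)*(w + 5/2)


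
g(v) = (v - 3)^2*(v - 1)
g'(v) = (v - 3)^2 + (v - 1)*(2*v - 6) = (v - 3)*(3*v - 5)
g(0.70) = -1.59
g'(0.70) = 6.67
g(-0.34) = -14.95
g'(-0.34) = 20.11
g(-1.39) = -46.06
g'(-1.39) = 40.26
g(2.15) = 0.83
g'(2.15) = -1.23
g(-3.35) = -175.40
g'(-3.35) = 95.57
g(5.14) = 18.96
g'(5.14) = 22.30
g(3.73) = 1.45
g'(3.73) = 4.52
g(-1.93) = -71.21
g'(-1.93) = 53.19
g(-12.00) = -2925.00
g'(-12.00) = 615.00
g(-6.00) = -567.00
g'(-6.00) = 207.00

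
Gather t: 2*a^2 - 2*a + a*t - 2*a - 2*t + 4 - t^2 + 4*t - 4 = 2*a^2 - 4*a - t^2 + t*(a + 2)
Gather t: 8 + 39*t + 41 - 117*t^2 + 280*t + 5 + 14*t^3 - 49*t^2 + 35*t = 14*t^3 - 166*t^2 + 354*t + 54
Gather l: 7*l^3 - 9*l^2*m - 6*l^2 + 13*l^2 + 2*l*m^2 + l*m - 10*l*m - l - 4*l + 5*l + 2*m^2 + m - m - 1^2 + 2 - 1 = 7*l^3 + l^2*(7 - 9*m) + l*(2*m^2 - 9*m) + 2*m^2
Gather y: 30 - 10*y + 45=75 - 10*y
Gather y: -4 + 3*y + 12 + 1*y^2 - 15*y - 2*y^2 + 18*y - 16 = -y^2 + 6*y - 8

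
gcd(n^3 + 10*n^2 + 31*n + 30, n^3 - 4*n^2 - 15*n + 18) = n + 3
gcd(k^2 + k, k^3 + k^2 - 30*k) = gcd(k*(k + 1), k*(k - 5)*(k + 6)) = k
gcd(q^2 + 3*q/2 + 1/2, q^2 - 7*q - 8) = q + 1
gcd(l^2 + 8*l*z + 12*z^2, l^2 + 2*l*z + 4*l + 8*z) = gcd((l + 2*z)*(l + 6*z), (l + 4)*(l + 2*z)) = l + 2*z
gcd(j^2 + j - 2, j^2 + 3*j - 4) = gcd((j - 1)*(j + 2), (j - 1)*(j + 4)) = j - 1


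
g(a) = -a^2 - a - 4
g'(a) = -2*a - 1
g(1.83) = -9.18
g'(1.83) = -4.66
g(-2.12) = -6.37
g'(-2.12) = 3.24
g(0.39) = -4.54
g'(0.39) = -1.78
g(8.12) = -78.05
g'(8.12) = -17.24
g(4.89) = -32.80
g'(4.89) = -10.78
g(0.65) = -5.07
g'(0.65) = -2.30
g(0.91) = -5.74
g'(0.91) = -2.82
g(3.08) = -16.57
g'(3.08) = -7.16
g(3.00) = -16.00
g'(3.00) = -7.00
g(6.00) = -46.00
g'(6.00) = -13.00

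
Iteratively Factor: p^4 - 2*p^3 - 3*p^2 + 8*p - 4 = (p + 2)*(p^3 - 4*p^2 + 5*p - 2) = (p - 1)*(p + 2)*(p^2 - 3*p + 2) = (p - 2)*(p - 1)*(p + 2)*(p - 1)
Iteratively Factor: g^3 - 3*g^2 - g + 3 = (g + 1)*(g^2 - 4*g + 3) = (g - 1)*(g + 1)*(g - 3)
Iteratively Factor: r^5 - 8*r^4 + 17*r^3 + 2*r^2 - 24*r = (r + 1)*(r^4 - 9*r^3 + 26*r^2 - 24*r) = r*(r + 1)*(r^3 - 9*r^2 + 26*r - 24) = r*(r - 2)*(r + 1)*(r^2 - 7*r + 12) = r*(r - 3)*(r - 2)*(r + 1)*(r - 4)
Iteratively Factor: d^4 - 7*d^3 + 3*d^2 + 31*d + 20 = (d - 4)*(d^3 - 3*d^2 - 9*d - 5) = (d - 4)*(d + 1)*(d^2 - 4*d - 5) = (d - 5)*(d - 4)*(d + 1)*(d + 1)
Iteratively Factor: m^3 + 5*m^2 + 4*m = (m)*(m^2 + 5*m + 4) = m*(m + 4)*(m + 1)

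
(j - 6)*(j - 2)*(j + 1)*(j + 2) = j^4 - 5*j^3 - 10*j^2 + 20*j + 24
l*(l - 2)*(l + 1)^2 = l^4 - 3*l^2 - 2*l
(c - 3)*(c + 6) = c^2 + 3*c - 18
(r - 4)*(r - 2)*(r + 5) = r^3 - r^2 - 22*r + 40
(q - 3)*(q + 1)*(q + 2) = q^3 - 7*q - 6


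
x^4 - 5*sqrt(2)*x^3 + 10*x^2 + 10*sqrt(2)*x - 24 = (x - 3*sqrt(2))*(x - 2*sqrt(2))*(x - sqrt(2))*(x + sqrt(2))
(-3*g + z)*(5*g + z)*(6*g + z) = -90*g^3 - 3*g^2*z + 8*g*z^2 + z^3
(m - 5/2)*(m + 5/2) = m^2 - 25/4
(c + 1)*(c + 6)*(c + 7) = c^3 + 14*c^2 + 55*c + 42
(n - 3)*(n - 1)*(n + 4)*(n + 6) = n^4 + 6*n^3 - 13*n^2 - 66*n + 72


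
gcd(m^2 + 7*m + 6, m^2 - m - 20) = 1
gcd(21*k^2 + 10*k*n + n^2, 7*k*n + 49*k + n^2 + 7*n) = 7*k + n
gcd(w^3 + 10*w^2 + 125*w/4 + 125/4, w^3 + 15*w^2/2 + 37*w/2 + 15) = w + 5/2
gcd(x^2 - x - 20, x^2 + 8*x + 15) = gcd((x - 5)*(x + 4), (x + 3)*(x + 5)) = 1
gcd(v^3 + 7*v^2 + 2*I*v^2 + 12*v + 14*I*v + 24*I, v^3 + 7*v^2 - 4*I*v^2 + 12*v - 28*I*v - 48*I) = v^2 + 7*v + 12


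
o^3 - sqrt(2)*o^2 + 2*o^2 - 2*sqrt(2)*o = o*(o + 2)*(o - sqrt(2))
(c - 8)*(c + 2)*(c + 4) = c^3 - 2*c^2 - 40*c - 64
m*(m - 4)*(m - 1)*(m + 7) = m^4 + 2*m^3 - 31*m^2 + 28*m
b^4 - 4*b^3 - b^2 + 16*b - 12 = (b - 3)*(b - 2)*(b - 1)*(b + 2)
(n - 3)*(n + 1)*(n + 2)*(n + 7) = n^4 + 7*n^3 - 7*n^2 - 55*n - 42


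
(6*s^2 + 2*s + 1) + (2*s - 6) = 6*s^2 + 4*s - 5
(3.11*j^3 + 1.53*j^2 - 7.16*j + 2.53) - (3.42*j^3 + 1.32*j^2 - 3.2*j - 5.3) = -0.31*j^3 + 0.21*j^2 - 3.96*j + 7.83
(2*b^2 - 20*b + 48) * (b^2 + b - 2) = 2*b^4 - 18*b^3 + 24*b^2 + 88*b - 96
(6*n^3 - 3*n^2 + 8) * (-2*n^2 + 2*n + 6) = -12*n^5 + 18*n^4 + 30*n^3 - 34*n^2 + 16*n + 48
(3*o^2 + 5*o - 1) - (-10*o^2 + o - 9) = 13*o^2 + 4*o + 8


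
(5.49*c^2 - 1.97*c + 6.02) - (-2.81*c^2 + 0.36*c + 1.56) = 8.3*c^2 - 2.33*c + 4.46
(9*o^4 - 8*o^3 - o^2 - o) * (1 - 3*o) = -27*o^5 + 33*o^4 - 5*o^3 + 2*o^2 - o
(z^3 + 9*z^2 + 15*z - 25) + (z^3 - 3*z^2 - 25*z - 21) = 2*z^3 + 6*z^2 - 10*z - 46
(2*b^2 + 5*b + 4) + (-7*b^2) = -5*b^2 + 5*b + 4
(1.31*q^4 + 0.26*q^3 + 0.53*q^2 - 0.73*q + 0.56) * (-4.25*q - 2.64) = -5.5675*q^5 - 4.5634*q^4 - 2.9389*q^3 + 1.7033*q^2 - 0.4528*q - 1.4784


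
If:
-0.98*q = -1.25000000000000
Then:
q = 1.28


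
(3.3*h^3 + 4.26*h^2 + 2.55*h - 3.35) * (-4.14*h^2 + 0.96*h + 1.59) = -13.662*h^5 - 14.4684*h^4 - 1.2204*h^3 + 23.0904*h^2 + 0.8385*h - 5.3265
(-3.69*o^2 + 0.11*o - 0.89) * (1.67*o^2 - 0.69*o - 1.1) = -6.1623*o^4 + 2.7298*o^3 + 2.4968*o^2 + 0.4931*o + 0.979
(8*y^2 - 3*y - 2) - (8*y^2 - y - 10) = 8 - 2*y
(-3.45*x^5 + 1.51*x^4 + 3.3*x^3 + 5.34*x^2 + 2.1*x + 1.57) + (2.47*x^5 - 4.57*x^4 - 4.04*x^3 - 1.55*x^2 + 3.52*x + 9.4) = -0.98*x^5 - 3.06*x^4 - 0.74*x^3 + 3.79*x^2 + 5.62*x + 10.97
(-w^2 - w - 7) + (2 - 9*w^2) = -10*w^2 - w - 5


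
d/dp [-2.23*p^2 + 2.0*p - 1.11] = 2.0 - 4.46*p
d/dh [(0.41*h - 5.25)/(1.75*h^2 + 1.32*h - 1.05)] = (-0.7175*h^2 + 18.375*h + 6.4995)/(3.0625*h^4 + 4.62*h^3 - 1.9326*h^2 - 2.772*h + 1.1025)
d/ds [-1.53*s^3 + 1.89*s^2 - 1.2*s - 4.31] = -4.59*s^2 + 3.78*s - 1.2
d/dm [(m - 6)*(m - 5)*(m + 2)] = 3*m^2 - 18*m + 8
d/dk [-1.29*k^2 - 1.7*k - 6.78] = -2.58*k - 1.7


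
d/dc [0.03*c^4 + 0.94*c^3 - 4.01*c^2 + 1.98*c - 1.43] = 0.12*c^3 + 2.82*c^2 - 8.02*c + 1.98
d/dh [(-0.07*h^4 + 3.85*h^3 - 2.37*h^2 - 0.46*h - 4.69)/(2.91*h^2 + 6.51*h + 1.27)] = (-0.4074*h^5 + 9.8364*h^4 + 49.7714*h^3 + 0.578400000000002*h^2 + 21.276*h + 29.9477)/(8.4681*h^4 + 37.8882*h^3 + 49.7715*h^2 + 16.5354*h + 1.6129)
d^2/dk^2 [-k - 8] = 0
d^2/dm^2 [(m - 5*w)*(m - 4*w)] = 2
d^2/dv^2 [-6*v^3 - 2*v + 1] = -36*v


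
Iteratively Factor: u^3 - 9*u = (u)*(u^2 - 9) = u*(u - 3)*(u + 3)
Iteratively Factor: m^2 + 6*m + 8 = (m + 4)*(m + 2)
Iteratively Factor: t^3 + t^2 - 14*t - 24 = (t + 2)*(t^2 - t - 12) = (t + 2)*(t + 3)*(t - 4)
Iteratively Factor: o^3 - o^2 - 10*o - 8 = (o + 2)*(o^2 - 3*o - 4) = (o - 4)*(o + 2)*(o + 1)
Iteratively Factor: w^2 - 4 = (w - 2)*(w + 2)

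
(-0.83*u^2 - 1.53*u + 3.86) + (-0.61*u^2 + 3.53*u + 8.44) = -1.44*u^2 + 2.0*u + 12.3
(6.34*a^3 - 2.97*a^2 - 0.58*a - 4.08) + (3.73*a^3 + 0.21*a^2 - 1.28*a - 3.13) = 10.07*a^3 - 2.76*a^2 - 1.86*a - 7.21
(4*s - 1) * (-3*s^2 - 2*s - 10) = -12*s^3 - 5*s^2 - 38*s + 10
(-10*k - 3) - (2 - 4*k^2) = 4*k^2 - 10*k - 5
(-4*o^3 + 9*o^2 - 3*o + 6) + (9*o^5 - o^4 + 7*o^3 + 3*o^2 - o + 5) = 9*o^5 - o^4 + 3*o^3 + 12*o^2 - 4*o + 11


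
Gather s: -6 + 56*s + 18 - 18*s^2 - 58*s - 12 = -18*s^2 - 2*s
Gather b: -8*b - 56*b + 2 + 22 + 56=80 - 64*b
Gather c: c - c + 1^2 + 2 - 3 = 0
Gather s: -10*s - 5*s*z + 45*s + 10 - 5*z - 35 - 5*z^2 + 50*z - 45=s*(35 - 5*z) - 5*z^2 + 45*z - 70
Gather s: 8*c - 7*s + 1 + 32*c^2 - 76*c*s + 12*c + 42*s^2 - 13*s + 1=32*c^2 + 20*c + 42*s^2 + s*(-76*c - 20) + 2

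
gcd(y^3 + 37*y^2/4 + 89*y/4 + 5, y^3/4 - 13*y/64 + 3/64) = 1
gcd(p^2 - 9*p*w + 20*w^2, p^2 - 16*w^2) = p - 4*w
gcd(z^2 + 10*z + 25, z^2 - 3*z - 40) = z + 5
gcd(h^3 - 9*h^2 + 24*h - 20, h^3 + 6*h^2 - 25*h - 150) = h - 5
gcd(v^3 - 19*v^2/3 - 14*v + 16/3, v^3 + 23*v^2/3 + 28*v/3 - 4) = v^2 + 5*v/3 - 2/3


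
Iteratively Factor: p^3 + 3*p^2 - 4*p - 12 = (p - 2)*(p^2 + 5*p + 6) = (p - 2)*(p + 3)*(p + 2)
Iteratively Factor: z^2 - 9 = (z + 3)*(z - 3)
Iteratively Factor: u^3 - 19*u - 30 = (u + 2)*(u^2 - 2*u - 15) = (u + 2)*(u + 3)*(u - 5)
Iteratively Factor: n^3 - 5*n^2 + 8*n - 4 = (n - 1)*(n^2 - 4*n + 4) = (n - 2)*(n - 1)*(n - 2)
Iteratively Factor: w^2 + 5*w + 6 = (w + 2)*(w + 3)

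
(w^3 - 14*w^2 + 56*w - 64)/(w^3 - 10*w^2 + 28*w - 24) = (w^2 - 12*w + 32)/(w^2 - 8*w + 12)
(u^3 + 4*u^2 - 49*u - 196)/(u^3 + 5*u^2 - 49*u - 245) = (u + 4)/(u + 5)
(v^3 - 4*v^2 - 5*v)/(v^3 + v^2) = (v - 5)/v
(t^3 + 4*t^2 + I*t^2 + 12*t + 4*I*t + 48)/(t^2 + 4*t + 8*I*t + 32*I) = (t^2 + I*t + 12)/(t + 8*I)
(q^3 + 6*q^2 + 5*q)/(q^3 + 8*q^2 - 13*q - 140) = q*(q + 1)/(q^2 + 3*q - 28)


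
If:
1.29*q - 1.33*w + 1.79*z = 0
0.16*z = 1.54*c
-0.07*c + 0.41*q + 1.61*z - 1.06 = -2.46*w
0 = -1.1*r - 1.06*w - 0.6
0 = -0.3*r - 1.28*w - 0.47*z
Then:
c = -0.18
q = 3.46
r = -1.50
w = 1.00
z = -1.75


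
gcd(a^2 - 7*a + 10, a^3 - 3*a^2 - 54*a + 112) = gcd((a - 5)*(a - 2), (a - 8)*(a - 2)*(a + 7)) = a - 2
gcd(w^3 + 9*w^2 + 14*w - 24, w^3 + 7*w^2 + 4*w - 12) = w^2 + 5*w - 6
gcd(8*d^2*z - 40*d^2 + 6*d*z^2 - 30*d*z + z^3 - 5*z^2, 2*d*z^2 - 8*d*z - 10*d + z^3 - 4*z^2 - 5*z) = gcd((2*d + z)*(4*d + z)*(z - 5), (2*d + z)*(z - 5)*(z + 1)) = 2*d*z - 10*d + z^2 - 5*z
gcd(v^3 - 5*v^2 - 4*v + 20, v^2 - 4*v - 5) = v - 5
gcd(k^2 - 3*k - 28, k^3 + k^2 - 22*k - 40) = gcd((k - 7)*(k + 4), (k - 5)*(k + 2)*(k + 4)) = k + 4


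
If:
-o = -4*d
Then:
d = o/4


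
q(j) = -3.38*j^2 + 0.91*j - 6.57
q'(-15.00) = 102.31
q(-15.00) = -780.72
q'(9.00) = -59.93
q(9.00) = -272.16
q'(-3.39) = 23.83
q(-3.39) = -48.50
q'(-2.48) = 17.67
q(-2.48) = -29.62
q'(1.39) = -8.49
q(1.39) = -11.84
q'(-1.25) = 9.36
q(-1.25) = -12.99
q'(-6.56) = 45.26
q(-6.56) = -157.99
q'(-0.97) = 7.47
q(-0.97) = -10.63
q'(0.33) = -1.32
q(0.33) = -6.64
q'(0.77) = -4.30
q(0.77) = -7.87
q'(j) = 0.91 - 6.76*j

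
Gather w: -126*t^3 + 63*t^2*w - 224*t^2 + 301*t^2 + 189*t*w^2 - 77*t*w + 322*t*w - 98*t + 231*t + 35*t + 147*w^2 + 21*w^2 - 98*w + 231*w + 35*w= -126*t^3 + 77*t^2 + 168*t + w^2*(189*t + 168) + w*(63*t^2 + 245*t + 168)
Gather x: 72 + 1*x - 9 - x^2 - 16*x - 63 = -x^2 - 15*x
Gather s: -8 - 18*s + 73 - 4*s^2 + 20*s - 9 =-4*s^2 + 2*s + 56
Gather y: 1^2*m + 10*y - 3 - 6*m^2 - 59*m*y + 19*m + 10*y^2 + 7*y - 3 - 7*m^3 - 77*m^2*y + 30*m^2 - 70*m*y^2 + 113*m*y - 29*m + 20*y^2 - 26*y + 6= -7*m^3 + 24*m^2 - 9*m + y^2*(30 - 70*m) + y*(-77*m^2 + 54*m - 9)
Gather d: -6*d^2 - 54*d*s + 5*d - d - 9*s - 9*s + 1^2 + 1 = -6*d^2 + d*(4 - 54*s) - 18*s + 2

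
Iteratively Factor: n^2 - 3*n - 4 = (n + 1)*(n - 4)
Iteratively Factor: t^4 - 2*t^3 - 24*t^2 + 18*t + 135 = (t - 3)*(t^3 + t^2 - 21*t - 45) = (t - 3)*(t + 3)*(t^2 - 2*t - 15) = (t - 5)*(t - 3)*(t + 3)*(t + 3)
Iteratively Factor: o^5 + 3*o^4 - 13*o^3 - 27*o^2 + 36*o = (o + 4)*(o^4 - o^3 - 9*o^2 + 9*o) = (o - 1)*(o + 4)*(o^3 - 9*o) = (o - 1)*(o + 3)*(o + 4)*(o^2 - 3*o) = (o - 3)*(o - 1)*(o + 3)*(o + 4)*(o)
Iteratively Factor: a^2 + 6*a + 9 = (a + 3)*(a + 3)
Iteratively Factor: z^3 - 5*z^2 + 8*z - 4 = (z - 2)*(z^2 - 3*z + 2) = (z - 2)*(z - 1)*(z - 2)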